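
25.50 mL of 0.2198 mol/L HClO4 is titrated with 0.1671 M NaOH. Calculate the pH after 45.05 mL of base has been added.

12.44

n(acid) = 0.2198 x 0.02550 = 0.005605 mol; n(NaOH) added = 0.1671 x 0.04505 = 0.007528 mol.
Base is in excess by 0.007528 - 0.005605 = 0.001923 mol in a total volume of 0.07055 L.
[OH^-] = 0.001923/0.07055 = 0.02726 M, so pOH = 1.56 and pH = 14.00 - 1.56 = 12.44.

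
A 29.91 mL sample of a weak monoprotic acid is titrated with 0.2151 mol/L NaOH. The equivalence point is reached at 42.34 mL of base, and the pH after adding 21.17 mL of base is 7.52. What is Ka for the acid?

21.17 mL is half of the equivalence volume, so this is the half-equivalence point where [HA] = [A^-].
At half-equivalence pH = pKa, so pKa = 7.52.
Ka = 10^(-7.52) = 3.0 x 10^-8.

3.0 x 10^-8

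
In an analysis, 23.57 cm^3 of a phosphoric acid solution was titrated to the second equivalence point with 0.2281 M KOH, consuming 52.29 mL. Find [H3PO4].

0.253 M

n(KOH) = 0.2281 x 0.05229 = 0.01193 mol.
At the second equivalence point, 2 mol OH^- react per mol H3PO4, so n(H3PO4) = 0.01193 / 2 = 0.005964 mol.
[H3PO4] = 0.005964 / 0.02357 L = 0.253 M.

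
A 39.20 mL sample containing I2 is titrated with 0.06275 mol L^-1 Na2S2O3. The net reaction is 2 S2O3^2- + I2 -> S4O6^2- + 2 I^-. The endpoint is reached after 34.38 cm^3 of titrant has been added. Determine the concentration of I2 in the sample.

n(Na2S2O3) = 0.06275 x 0.03438 = 0.002157 mol.
From the balanced equation, 2 mol Na2S2O3 reacts with 1 mol I2, so n(I2) = 0.002157 x 1/2 = 0.001079 mol.
[I2] = 0.001079 / 0.03920 L = 0.0275 M.

0.0275 M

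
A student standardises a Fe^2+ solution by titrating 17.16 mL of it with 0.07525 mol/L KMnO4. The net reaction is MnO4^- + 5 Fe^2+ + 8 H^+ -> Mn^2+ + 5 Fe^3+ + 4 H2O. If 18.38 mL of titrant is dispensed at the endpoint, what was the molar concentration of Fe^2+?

0.403 M

n(KMnO4) = 0.07525 x 0.01838 = 0.001383 mol.
From the balanced equation, 1 mol KMnO4 reacts with 5 mol Fe^2+, so n(Fe^2+) = 0.001383 x 5/1 = 0.006915 mol.
[Fe^2+] = 0.006915 / 0.01716 L = 0.403 M.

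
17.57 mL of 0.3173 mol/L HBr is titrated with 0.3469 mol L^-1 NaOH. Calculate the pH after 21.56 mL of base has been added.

n(acid) = 0.3173 x 0.01757 = 0.005575 mol; n(NaOH) added = 0.3469 x 0.02156 = 0.007479 mol.
Base is in excess by 0.007479 - 0.005575 = 0.001904 mol in a total volume of 0.03913 L.
[OH^-] = 0.001904/0.03913 = 0.04866 M, so pOH = 1.31 and pH = 14.00 - 1.31 = 12.69.

12.69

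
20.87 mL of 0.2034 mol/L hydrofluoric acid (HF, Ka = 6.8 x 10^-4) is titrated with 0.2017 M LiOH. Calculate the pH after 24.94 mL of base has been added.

12.23

n(acid) = 0.2034 x 0.02087 = 0.004245 mol; n(LiOH) added = 0.2017 x 0.02494 = 0.005030 mol.
Base is in excess by 0.005030 - 0.004245 = 0.0007854 mol in a total volume of 0.04581 L.
[OH^-] = 0.0007854/0.04581 = 0.01715 M, so pOH = 1.77 and pH = 14.00 - 1.77 = 12.23.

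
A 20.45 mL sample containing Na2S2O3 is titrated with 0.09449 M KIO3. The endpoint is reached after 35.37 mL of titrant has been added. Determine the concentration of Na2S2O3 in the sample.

n(KIO3) = 0.09449 x 0.03537 = 0.003342 mol.
From the balanced equation, 1 mol KIO3 reacts with 6 mol Na2S2O3, so n(Na2S2O3) = 0.003342 x 6/1 = 0.02005 mol.
[Na2S2O3] = 0.02005 / 0.02045 L = 0.981 M.

0.981 M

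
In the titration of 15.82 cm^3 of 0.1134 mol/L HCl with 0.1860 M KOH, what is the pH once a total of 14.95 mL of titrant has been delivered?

n(acid) = 0.1134 x 0.01582 = 0.001794 mol; n(KOH) added = 0.1860 x 0.01495 = 0.002781 mol.
Base is in excess by 0.002781 - 0.001794 = 0.0009867 mol in a total volume of 0.03077 L.
[OH^-] = 0.0009867/0.03077 = 0.03207 M, so pOH = 1.49 and pH = 14.00 - 1.49 = 12.51.

12.51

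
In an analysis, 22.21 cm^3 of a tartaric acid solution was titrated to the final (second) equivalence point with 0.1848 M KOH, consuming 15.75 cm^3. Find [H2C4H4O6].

n(KOH) = 0.1848 x 0.01575 = 0.002911 mol.
At the final (second) equivalence point, 2 mol OH^- react per mol H2C4H4O6, so n(H2C4H4O6) = 0.002911 / 2 = 0.001455 mol.
[H2C4H4O6] = 0.001455 / 0.02221 L = 0.0655 M.

0.0655 M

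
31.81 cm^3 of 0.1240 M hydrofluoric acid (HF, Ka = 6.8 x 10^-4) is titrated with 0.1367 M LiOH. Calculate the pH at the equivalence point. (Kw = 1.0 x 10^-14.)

n(HF) = 0.1240 x 0.03181 = 0.003944 mol; V(LiOH) at equivalence = 0.003944/0.1367 = 0.02885 L.
At equivalence all the acid is converted to F-; total volume = 0.03181 + 0.02885 = 0.06066 L, so [F-] = 0.003944/0.06066 = 0.06502 M.
Kb = Kw/Ka = 1.0e-14 / 6.8 x 10^-4 = 1.47e-11.
[OH^-] = sqrt(Kb x [F-]) = sqrt(1.47e-11 x 0.06502) = 9.78e-7 M.
pOH = 6.01, so pH = 14.00 - 6.01 = 7.99.

7.99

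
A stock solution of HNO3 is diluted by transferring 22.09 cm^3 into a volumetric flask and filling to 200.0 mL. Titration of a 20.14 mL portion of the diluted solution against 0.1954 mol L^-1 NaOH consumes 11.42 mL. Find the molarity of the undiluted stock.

1.00 M

n(NaOH) = 0.1954 x 0.01142 = 0.002231 mol.
n(HNO3) in the aliquot = 0.002231 mol.
[diluted HNO3] = 0.002231 / 0.02014 = 0.1108 M.
Dilution factor = 200.0/22.09 = 9.054, so [stock] = 0.1108 x 9.054 = 1.00 M.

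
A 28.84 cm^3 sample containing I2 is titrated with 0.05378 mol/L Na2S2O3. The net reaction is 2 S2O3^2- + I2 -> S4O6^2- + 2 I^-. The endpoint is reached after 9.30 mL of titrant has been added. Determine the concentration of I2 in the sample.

n(Na2S2O3) = 0.05378 x 0.009300 = 0.0005002 mol.
From the balanced equation, 2 mol Na2S2O3 reacts with 1 mol I2, so n(I2) = 0.0005002 x 1/2 = 0.0002501 mol.
[I2] = 0.0002501 / 0.02884 L = 0.00867 M.

0.00867 M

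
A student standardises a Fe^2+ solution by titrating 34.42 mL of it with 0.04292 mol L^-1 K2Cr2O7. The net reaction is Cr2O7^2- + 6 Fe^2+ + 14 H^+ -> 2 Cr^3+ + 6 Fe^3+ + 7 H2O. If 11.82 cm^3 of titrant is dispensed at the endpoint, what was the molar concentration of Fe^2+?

0.0884 M

n(K2Cr2O7) = 0.04292 x 0.01182 = 0.0005073 mol.
From the balanced equation, 1 mol K2Cr2O7 reacts with 6 mol Fe^2+, so n(Fe^2+) = 0.0005073 x 6/1 = 0.003044 mol.
[Fe^2+] = 0.003044 / 0.03442 L = 0.0884 M.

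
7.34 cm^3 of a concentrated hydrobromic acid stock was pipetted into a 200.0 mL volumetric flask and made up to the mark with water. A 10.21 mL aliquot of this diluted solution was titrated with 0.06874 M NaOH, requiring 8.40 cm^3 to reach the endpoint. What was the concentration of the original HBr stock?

1.54 M

n(NaOH) = 0.06874 x 0.008400 = 0.0005774 mol.
n(HBr) in the aliquot = 0.0005774 mol.
[diluted HBr] = 0.0005774 / 0.01021 = 0.05655 M.
Dilution factor = 200.0/7.340 = 27.25, so [stock] = 0.05655 x 27.25 = 1.54 M.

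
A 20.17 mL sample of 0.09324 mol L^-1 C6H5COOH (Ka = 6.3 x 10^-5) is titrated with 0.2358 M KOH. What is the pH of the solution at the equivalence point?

8.51

n(C6H5COOH) = 0.09324 x 0.02017 = 0.001881 mol; V(KOH) at equivalence = 0.001881/0.2358 = 0.007976 L.
At equivalence all the acid is converted to C6H5COO-; total volume = 0.02017 + 0.007976 = 0.02815 L, so [C6H5COO-] = 0.001881/0.02815 = 0.06682 M.
Kb = Kw/Ka = 1.0e-14 / 6.3 x 10^-5 = 1.59e-10.
[OH^-] = sqrt(Kb x [C6H5COO-]) = sqrt(1.59e-10 x 0.06682) = 3.26e-6 M.
pOH = 5.49, so pH = 14.00 - 5.49 = 8.51.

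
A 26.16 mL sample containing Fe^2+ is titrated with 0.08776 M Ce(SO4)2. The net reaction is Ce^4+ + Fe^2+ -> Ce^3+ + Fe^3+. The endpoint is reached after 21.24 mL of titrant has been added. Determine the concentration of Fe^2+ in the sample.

0.0713 M

n(Ce(SO4)2) = 0.08776 x 0.02124 = 0.001864 mol.
From the balanced equation, 1 mol Ce(SO4)2 reacts with 1 mol Fe^2+, so n(Fe^2+) = 0.001864 x 1/1 = 0.001864 mol.
[Fe^2+] = 0.001864 / 0.02616 L = 0.0713 M.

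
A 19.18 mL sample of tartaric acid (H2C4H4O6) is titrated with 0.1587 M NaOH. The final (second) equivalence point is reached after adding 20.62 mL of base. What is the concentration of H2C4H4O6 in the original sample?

0.0853 M

n(NaOH) = 0.1587 x 0.02062 = 0.003272 mol.
At the final (second) equivalence point, 2 mol OH^- react per mol H2C4H4O6, so n(H2C4H4O6) = 0.003272 / 2 = 0.001636 mol.
[H2C4H4O6] = 0.001636 / 0.01918 L = 0.0853 M.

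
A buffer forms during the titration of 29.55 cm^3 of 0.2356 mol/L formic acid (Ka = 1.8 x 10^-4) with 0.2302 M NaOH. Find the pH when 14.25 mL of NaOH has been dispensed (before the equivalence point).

3.69

Initial n(HCOOH) = 0.2356 x 0.02955 = 0.006962 mol.
n(NaOH) added = 0.2302 x 0.01425 = 0.003280 mol, converting that many moles of HCOOH to HCOO-.
Remaining n(HCOOH) = 0.003682 mol; n(HCOO-) = 0.003280 mol.
By Henderson-Hasselbalch, pH = pKa + log([A^-]/[HA]) = 3.74 + log(0.003280/0.003682) = 3.74 + (-0.05) = 3.69.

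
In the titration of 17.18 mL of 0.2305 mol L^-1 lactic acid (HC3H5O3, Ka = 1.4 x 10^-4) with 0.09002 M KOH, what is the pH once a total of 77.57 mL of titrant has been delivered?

12.50

n(acid) = 0.2305 x 0.01718 = 0.003960 mol; n(KOH) added = 0.09002 x 0.07757 = 0.006983 mol.
Base is in excess by 0.006983 - 0.003960 = 0.003023 mol in a total volume of 0.09475 L.
[OH^-] = 0.003023/0.09475 = 0.03190 M, so pOH = 1.50 and pH = 14.00 - 1.50 = 12.50.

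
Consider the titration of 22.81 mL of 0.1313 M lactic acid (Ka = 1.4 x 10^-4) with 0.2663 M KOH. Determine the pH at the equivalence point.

8.40

n(HC3H5O3) = 0.1313 x 0.02281 = 0.002995 mol; V(KOH) at equivalence = 0.002995/0.2663 = 0.01125 L.
At equivalence all the acid is converted to C3H5O3-; total volume = 0.02281 + 0.01125 = 0.03406 L, so [C3H5O3-] = 0.002995/0.03406 = 0.08794 M.
Kb = Kw/Ka = 1.0e-14 / 1.4 x 10^-4 = 7.14e-11.
[OH^-] = sqrt(Kb x [C3H5O3-]) = sqrt(7.14e-11 x 0.08794) = 2.51e-6 M.
pOH = 5.60, so pH = 14.00 - 5.60 = 8.40.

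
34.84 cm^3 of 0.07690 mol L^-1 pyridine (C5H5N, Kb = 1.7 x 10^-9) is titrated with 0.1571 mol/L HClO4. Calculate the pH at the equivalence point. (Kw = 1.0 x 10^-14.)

3.26

n(C5H5N) = 0.07690 x 0.03484 = 0.002679 mol; V(HClO4) at equivalence = 0.002679/0.1571 = 0.01705 L.
At equivalence the base is fully converted to C5H5NH+; total volume = 0.05189 L, so [C5H5NH+] = 0.002679/0.05189 = 0.05163 M.
Ka(C5H5NH+) = Kw/Kb = 1.0e-14 / 1.7 x 10^-9 = 5.88e-6.
[H^+] = sqrt(Ka x [C5H5NH+]) = sqrt(5.88e-6 x 0.05163) = 0.000551 M.
pH = -log(0.000551) = 3.26.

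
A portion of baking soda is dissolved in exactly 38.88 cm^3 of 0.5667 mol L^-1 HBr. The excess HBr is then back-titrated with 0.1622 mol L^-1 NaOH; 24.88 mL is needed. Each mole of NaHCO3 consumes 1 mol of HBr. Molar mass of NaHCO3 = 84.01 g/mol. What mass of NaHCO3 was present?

1.51 g

Total n(HBr) added = 0.5667 x 0.03888 = 0.02203 mol.
n(NaOH) used = 0.1622 x 0.02488 = 0.004036 mol, which equals the excess n(HBr).
So n(HBr) consumed by the sample = 0.02203 - 0.004036 = 0.01800 mol.
n(NaHCO3) = 0.01800 / 1 = 0.01800 mol.
mass = 0.01800 mol x 84.01 g/mol = 1.51 g.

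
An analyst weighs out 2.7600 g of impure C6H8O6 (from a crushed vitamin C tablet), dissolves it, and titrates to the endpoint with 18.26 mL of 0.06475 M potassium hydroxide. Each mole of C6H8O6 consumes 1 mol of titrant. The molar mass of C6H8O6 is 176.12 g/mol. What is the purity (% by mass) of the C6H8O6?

n(KOH) = 0.06475 x 0.01826 = 0.001182 mol.
n(C6H8O6) = 0.001182 / 1 = 0.001182 mol.
mass of C6H8O6 = 0.001182 x 176.12 = 0.2082 g.
% purity = 0.2082 / 2.7600 x 100 = 7.54%.

7.54%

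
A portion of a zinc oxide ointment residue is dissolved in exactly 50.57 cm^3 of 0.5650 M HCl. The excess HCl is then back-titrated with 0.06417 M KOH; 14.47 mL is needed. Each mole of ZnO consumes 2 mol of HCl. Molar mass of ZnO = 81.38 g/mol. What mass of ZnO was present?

1.12 g

Total n(HCl) added = 0.5650 x 0.05057 = 0.02857 mol.
n(KOH) used = 0.06417 x 0.01447 = 0.0009285 mol, which equals the excess n(HCl).
So n(HCl) consumed by the sample = 0.02857 - 0.0009285 = 0.02764 mol.
n(ZnO) = 0.02764 / 2 = 0.01382 mol.
mass = 0.01382 mol x 81.38 g/mol = 1.12 g.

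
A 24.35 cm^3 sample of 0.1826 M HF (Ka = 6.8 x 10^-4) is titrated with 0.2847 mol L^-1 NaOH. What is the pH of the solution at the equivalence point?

n(HF) = 0.1826 x 0.02435 = 0.004446 mol; V(NaOH) at equivalence = 0.004446/0.2847 = 0.01562 L.
At equivalence all the acid is converted to F-; total volume = 0.02435 + 0.01562 = 0.03997 L, so [F-] = 0.004446/0.03997 = 0.1112 M.
Kb = Kw/Ka = 1.0e-14 / 6.8 x 10^-4 = 1.47e-11.
[OH^-] = sqrt(Kb x [F-]) = sqrt(1.47e-11 x 0.1112) = 1.28e-6 M.
pOH = 5.89, so pH = 14.00 - 5.89 = 8.11.

8.11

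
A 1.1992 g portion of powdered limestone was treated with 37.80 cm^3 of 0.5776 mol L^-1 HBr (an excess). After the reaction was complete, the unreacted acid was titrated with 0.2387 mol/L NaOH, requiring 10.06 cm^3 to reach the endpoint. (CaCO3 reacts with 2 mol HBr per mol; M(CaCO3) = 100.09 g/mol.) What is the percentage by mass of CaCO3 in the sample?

81.1%

Total n(HBr) added = 0.5776 x 0.03780 = 0.02183 mol.
n(NaOH) used = 0.2387 x 0.01006 = 0.002401 mol, which equals the excess n(HBr).
So n(HBr) consumed by the sample = 0.02183 - 0.002401 = 0.01943 mol.
n(CaCO3) = 0.01943 / 2 = 0.009716 mol.
mass CaCO3 = 0.009716 x 100.09 = 0.9725 g, so %CaCO3 = 0.9725/1.1992 x 100 = 81.1%.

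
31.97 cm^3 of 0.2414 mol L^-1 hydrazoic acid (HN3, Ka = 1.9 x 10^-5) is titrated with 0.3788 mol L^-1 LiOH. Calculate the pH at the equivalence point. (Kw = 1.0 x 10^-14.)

n(HN3) = 0.2414 x 0.03197 = 0.007718 mol; V(LiOH) at equivalence = 0.007718/0.3788 = 0.02037 L.
At equivalence all the acid is converted to N3-; total volume = 0.03197 + 0.02037 = 0.05234 L, so [N3-] = 0.007718/0.05234 = 0.1474 M.
Kb = Kw/Ka = 1.0e-14 / 1.9 x 10^-5 = 5.26e-10.
[OH^-] = sqrt(Kb x [N3-]) = sqrt(5.26e-10 x 0.1474) = 8.81e-6 M.
pOH = 5.06, so pH = 14.00 - 5.06 = 8.94.

8.94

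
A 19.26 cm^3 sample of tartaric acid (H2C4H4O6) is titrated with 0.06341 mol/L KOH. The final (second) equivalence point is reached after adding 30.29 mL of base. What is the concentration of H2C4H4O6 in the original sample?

0.0499 M

n(KOH) = 0.06341 x 0.03029 = 0.001921 mol.
At the final (second) equivalence point, 2 mol OH^- react per mol H2C4H4O6, so n(H2C4H4O6) = 0.001921 / 2 = 0.0009603 mol.
[H2C4H4O6] = 0.0009603 / 0.01926 L = 0.0499 M.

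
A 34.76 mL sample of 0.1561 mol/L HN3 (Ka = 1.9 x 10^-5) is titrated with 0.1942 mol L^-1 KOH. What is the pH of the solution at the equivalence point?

n(HN3) = 0.1561 x 0.03476 = 0.005426 mol; V(KOH) at equivalence = 0.005426/0.1942 = 0.02794 L.
At equivalence all the acid is converted to N3-; total volume = 0.03476 + 0.02794 = 0.06270 L, so [N3-] = 0.005426/0.06270 = 0.08654 M.
Kb = Kw/Ka = 1.0e-14 / 1.9 x 10^-5 = 5.26e-10.
[OH^-] = sqrt(Kb x [N3-]) = sqrt(5.26e-10 x 0.08654) = 6.75e-6 M.
pOH = 5.17, so pH = 14.00 - 5.17 = 8.83.

8.83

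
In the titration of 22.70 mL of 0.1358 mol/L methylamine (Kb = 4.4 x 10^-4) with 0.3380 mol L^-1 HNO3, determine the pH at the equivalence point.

5.83

n(CH3NH2) = 0.1358 x 0.02270 = 0.003083 mol; V(HNO3) at equivalence = 0.003083/0.3380 = 0.009120 L.
At equivalence the base is fully converted to CH3NH3+; total volume = 0.03182 L, so [CH3NH3+] = 0.003083/0.03182 = 0.09688 M.
Ka(CH3NH3+) = Kw/Kb = 1.0e-14 / 4.4 x 10^-4 = 2.27e-11.
[H^+] = sqrt(Ka x [CH3NH3+]) = sqrt(2.27e-11 x 0.09688) = 1.48e-6 M.
pH = -log(1.48e-6) = 5.83.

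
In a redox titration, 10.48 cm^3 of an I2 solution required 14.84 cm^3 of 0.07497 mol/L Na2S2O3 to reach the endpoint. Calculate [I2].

0.0531 M

n(Na2S2O3) = 0.07497 x 0.01484 = 0.001113 mol.
From the balanced equation, 2 mol Na2S2O3 reacts with 1 mol I2, so n(I2) = 0.001113 x 1/2 = 0.0005563 mol.
[I2] = 0.0005563 / 0.01048 L = 0.0531 M.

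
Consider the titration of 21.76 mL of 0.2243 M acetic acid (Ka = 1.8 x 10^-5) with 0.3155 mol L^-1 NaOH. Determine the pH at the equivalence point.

8.93

n(CH3COOH) = 0.2243 x 0.02176 = 0.004881 mol; V(NaOH) at equivalence = 0.004881/0.3155 = 0.01547 L.
At equivalence all the acid is converted to CH3COO-; total volume = 0.02176 + 0.01547 = 0.03723 L, so [CH3COO-] = 0.004881/0.03723 = 0.1311 M.
Kb = Kw/Ka = 1.0e-14 / 1.8 x 10^-5 = 5.56e-10.
[OH^-] = sqrt(Kb x [CH3COO-]) = sqrt(5.56e-10 x 0.1311) = 8.53e-6 M.
pOH = 5.07, so pH = 14.00 - 5.07 = 8.93.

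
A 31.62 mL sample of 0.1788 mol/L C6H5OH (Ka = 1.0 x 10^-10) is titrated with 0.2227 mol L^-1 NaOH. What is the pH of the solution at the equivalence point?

n(C6H5OH) = 0.1788 x 0.03162 = 0.005654 mol; V(NaOH) at equivalence = 0.005654/0.2227 = 0.02539 L.
At equivalence all the acid is converted to C6H5O-; total volume = 0.03162 + 0.02539 = 0.05701 L, so [C6H5O-] = 0.005654/0.05701 = 0.09917 M.
Kb = Kw/Ka = 1.0e-14 / 1.0 x 10^-10 = 0.000100.
[OH^-] = sqrt(Kb x [C6H5O-]) = sqrt(0.000100 x 0.09917) = 0.00315 M.
pOH = 2.50, so pH = 14.00 - 2.50 = 11.50.

11.50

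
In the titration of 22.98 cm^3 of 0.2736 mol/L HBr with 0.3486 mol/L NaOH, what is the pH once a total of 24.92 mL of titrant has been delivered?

12.70

n(acid) = 0.2736 x 0.02298 = 0.006287 mol; n(NaOH) added = 0.3486 x 0.02492 = 0.008687 mol.
Base is in excess by 0.008687 - 0.006287 = 0.002400 mol in a total volume of 0.04790 L.
[OH^-] = 0.002400/0.04790 = 0.05010 M, so pOH = 1.30 and pH = 14.00 - 1.30 = 12.70.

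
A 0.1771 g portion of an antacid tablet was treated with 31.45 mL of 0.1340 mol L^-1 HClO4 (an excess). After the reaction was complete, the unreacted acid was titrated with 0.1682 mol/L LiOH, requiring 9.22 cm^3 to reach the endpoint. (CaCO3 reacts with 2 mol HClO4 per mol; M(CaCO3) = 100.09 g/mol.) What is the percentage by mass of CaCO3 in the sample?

Total n(HClO4) added = 0.1340 x 0.03145 = 0.004214 mol.
n(LiOH) used = 0.1682 x 0.009220 = 0.001551 mol, which equals the excess n(HClO4).
So n(HClO4) consumed by the sample = 0.004214 - 0.001551 = 0.002663 mol.
n(CaCO3) = 0.002663 / 2 = 0.001332 mol.
mass CaCO3 = 0.001332 x 100.09 = 0.1333 g, so %CaCO3 = 0.1333/0.1771 x 100 = 75.3%.

75.3%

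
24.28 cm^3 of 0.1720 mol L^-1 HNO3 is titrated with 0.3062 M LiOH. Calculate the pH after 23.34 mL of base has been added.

n(acid) = 0.1720 x 0.02428 = 0.004176 mol; n(LiOH) added = 0.3062 x 0.02334 = 0.007147 mol.
Base is in excess by 0.007147 - 0.004176 = 0.002971 mol in a total volume of 0.04762 L.
[OH^-] = 0.002971/0.04762 = 0.06238 M, so pOH = 1.20 and pH = 14.00 - 1.20 = 12.80.

12.80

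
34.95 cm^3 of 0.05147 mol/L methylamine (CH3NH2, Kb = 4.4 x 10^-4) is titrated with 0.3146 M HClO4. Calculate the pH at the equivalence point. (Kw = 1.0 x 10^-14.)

n(CH3NH2) = 0.05147 x 0.03495 = 0.001799 mol; V(HClO4) at equivalence = 0.001799/0.3146 = 0.005718 L.
At equivalence the base is fully converted to CH3NH3+; total volume = 0.04067 L, so [CH3NH3+] = 0.001799/0.04067 = 0.04423 M.
Ka(CH3NH3+) = Kw/Kb = 1.0e-14 / 4.4 x 10^-4 = 2.27e-11.
[H^+] = sqrt(Ka x [CH3NH3+]) = sqrt(2.27e-11 x 0.04423) = 1.00e-6 M.
pH = -log(1.00e-6) = 6.00.

6.00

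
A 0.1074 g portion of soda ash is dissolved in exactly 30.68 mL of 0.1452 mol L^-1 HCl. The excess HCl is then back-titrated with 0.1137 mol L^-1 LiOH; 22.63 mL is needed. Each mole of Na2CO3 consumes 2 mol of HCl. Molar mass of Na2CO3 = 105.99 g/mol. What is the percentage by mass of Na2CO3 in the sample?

92.9%

Total n(HCl) added = 0.1452 x 0.03068 = 0.004455 mol.
n(LiOH) used = 0.1137 x 0.02263 = 0.002573 mol, which equals the excess n(HCl).
So n(HCl) consumed by the sample = 0.004455 - 0.002573 = 0.001882 mol.
n(Na2CO3) = 0.001882 / 2 = 0.0009409 mol.
mass Na2CO3 = 0.0009409 x 105.99 = 0.09972 g, so %Na2CO3 = 0.09972/0.1074 x 100 = 92.9%.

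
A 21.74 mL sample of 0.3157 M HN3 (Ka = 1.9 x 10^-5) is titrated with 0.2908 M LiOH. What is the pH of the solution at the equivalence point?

n(HN3) = 0.3157 x 0.02174 = 0.006863 mol; V(LiOH) at equivalence = 0.006863/0.2908 = 0.02360 L.
At equivalence all the acid is converted to N3-; total volume = 0.02174 + 0.02360 = 0.04534 L, so [N3-] = 0.006863/0.04534 = 0.1514 M.
Kb = Kw/Ka = 1.0e-14 / 1.9 x 10^-5 = 5.26e-10.
[OH^-] = sqrt(Kb x [N3-]) = sqrt(5.26e-10 x 0.1514) = 8.93e-6 M.
pOH = 5.05, so pH = 14.00 - 5.05 = 8.95.

8.95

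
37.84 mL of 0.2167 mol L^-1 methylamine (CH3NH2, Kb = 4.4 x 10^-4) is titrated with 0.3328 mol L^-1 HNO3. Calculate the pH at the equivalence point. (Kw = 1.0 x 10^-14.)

5.76

n(CH3NH2) = 0.2167 x 0.03784 = 0.008200 mol; V(HNO3) at equivalence = 0.008200/0.3328 = 0.02464 L.
At equivalence the base is fully converted to CH3NH3+; total volume = 0.06248 L, so [CH3NH3+] = 0.008200/0.06248 = 0.1312 M.
Ka(CH3NH3+) = Kw/Kb = 1.0e-14 / 4.4 x 10^-4 = 2.27e-11.
[H^+] = sqrt(Ka x [CH3NH3+]) = sqrt(2.27e-11 x 0.1312) = 1.73e-6 M.
pH = -log(1.73e-6) = 5.76.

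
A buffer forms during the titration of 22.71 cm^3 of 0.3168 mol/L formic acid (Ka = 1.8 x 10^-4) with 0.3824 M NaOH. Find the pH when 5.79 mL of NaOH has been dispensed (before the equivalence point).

Initial n(HCOOH) = 0.3168 x 0.02271 = 0.007195 mol.
n(NaOH) added = 0.3824 x 0.005790 = 0.002214 mol, converting that many moles of HCOOH to HCOO-.
Remaining n(HCOOH) = 0.004980 mol; n(HCOO-) = 0.002214 mol.
By Henderson-Hasselbalch, pH = pKa + log([A^-]/[HA]) = 3.74 + log(0.002214/0.004980) = 3.74 + (-0.35) = 3.39.

3.39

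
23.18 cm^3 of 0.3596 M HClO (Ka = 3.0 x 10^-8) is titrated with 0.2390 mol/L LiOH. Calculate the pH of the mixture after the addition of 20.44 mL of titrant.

Initial n(HClO) = 0.3596 x 0.02318 = 0.008336 mol.
n(LiOH) added = 0.2390 x 0.02044 = 0.004885 mol, converting that many moles of HClO to ClO-.
Remaining n(HClO) = 0.003450 mol; n(ClO-) = 0.004885 mol.
By Henderson-Hasselbalch, pH = pKa + log([A^-]/[HA]) = 7.52 + log(0.004885/0.003450) = 7.52 + (+0.15) = 7.67.

7.67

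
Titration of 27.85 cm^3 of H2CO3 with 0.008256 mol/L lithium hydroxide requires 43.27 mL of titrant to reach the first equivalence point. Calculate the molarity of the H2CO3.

0.0128 M

n(LiOH) = 0.008256 x 0.04327 = 0.0003572 mol.
At the first equivalence point, 1 mol OH^- react per mol H2CO3, so n(H2CO3) = 0.0003572 / 1 = 0.0003572 mol.
[H2CO3] = 0.0003572 / 0.02785 L = 0.0128 M.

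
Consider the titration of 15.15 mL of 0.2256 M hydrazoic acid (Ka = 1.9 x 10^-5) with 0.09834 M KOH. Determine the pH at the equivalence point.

n(HN3) = 0.2256 x 0.01515 = 0.003418 mol; V(KOH) at equivalence = 0.003418/0.09834 = 0.03476 L.
At equivalence all the acid is converted to N3-; total volume = 0.01515 + 0.03476 = 0.04991 L, so [N3-] = 0.003418/0.04991 = 0.06849 M.
Kb = Kw/Ka = 1.0e-14 / 1.9 x 10^-5 = 5.26e-10.
[OH^-] = sqrt(Kb x [N3-]) = sqrt(5.26e-10 x 0.06849) = 6.00e-6 M.
pOH = 5.22, so pH = 14.00 - 5.22 = 8.78.

8.78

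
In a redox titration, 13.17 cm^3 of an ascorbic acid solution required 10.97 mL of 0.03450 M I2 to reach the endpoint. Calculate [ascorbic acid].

n(I2) = 0.03450 x 0.01097 = 0.0003785 mol.
From the balanced equation, 1 mol I2 reacts with 1 mol ascorbic acid, so n(ascorbic acid) = 0.0003785 x 1/1 = 0.0003785 mol.
[ascorbic acid] = 0.0003785 / 0.01317 L = 0.0287 M.

0.0287 M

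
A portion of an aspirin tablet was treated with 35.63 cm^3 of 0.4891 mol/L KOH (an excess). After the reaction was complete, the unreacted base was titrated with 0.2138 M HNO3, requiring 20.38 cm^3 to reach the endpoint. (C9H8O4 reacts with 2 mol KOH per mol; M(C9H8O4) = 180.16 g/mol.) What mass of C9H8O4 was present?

Total n(KOH) added = 0.4891 x 0.03563 = 0.01743 mol.
n(HNO3) used = 0.2138 x 0.02038 = 0.004357 mol, which equals the excess n(KOH).
So n(KOH) consumed by the sample = 0.01743 - 0.004357 = 0.01307 mol.
n(C9H8O4) = 0.01307 / 2 = 0.006535 mol.
mass = 0.006535 mol x 180.16 g/mol = 1.18 g.

1.18 g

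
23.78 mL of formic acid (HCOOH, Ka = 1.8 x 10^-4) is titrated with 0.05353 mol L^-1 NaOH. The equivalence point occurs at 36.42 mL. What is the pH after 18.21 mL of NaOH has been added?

18.21 mL is exactly half the equivalence volume (36.42/2), i.e. the half-equivalence point.
There, n(HA) = n(A^-), so pH = pKa = -log(1.8 x 10^-4) = 3.74.

3.74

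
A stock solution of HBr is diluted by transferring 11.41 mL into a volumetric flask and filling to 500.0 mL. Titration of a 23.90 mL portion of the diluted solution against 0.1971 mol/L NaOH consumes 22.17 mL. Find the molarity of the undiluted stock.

8.01 M

n(NaOH) = 0.1971 x 0.02217 = 0.004370 mol.
n(HBr) in the aliquot = 0.004370 mol.
[diluted HBr] = 0.004370 / 0.02390 = 0.1828 M.
Dilution factor = 500.0/11.41 = 43.82, so [stock] = 0.1828 x 43.82 = 8.01 M.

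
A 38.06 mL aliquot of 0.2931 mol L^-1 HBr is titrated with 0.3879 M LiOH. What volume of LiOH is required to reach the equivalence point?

n(HBr) = 0.2931 mol/L x 0.03806 L = 0.01116 mol.
At equivalence n(LiOH) = n(HBr) = 0.01116 mol.
V(LiOH) = 0.01116 / 0.3879 = 0.02876 L = 28.8 mL.

28.8 mL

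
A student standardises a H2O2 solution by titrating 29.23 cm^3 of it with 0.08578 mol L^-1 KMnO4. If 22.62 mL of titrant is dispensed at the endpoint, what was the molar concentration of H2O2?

n(KMnO4) = 0.08578 x 0.02262 = 0.001940 mol.
From the balanced equation, 2 mol KMnO4 reacts with 5 mol H2O2, so n(H2O2) = 0.001940 x 5/2 = 0.004851 mol.
[H2O2] = 0.004851 / 0.02923 L = 0.166 M.

0.166 M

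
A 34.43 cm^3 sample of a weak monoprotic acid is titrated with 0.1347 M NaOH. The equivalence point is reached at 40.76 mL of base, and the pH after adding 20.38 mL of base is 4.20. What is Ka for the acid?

20.38 mL is half of the equivalence volume, so this is the half-equivalence point where [HA] = [A^-].
At half-equivalence pH = pKa, so pKa = 4.20.
Ka = 10^(-4.20) = 6.3 x 10^-5.

6.3 x 10^-5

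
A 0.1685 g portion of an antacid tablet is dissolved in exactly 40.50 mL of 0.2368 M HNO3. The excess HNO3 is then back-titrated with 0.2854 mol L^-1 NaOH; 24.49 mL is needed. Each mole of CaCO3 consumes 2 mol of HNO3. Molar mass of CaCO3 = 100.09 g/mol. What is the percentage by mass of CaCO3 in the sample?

77.2%

Total n(HNO3) added = 0.2368 x 0.04050 = 0.009590 mol.
n(NaOH) used = 0.2854 x 0.02449 = 0.006989 mol, which equals the excess n(HNO3).
So n(HNO3) consumed by the sample = 0.009590 - 0.006989 = 0.002601 mol.
n(CaCO3) = 0.002601 / 2 = 0.001300 mol.
mass CaCO3 = 0.001300 x 100.09 = 0.1302 g, so %CaCO3 = 0.1302/0.1685 x 100 = 77.2%.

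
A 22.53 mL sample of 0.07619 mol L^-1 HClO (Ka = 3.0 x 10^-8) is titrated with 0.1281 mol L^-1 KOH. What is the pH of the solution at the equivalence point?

n(HClO) = 0.07619 x 0.02253 = 0.001717 mol; V(KOH) at equivalence = 0.001717/0.1281 = 0.01340 L.
At equivalence all the acid is converted to ClO-; total volume = 0.02253 + 0.01340 = 0.03593 L, so [ClO-] = 0.001717/0.03593 = 0.04777 M.
Kb = Kw/Ka = 1.0e-14 / 3.0 x 10^-8 = 3.33e-7.
[OH^-] = sqrt(Kb x [ClO-]) = sqrt(3.33e-7 x 0.04777) = 0.000126 M.
pOH = 3.90, so pH = 14.00 - 3.90 = 10.10.

10.10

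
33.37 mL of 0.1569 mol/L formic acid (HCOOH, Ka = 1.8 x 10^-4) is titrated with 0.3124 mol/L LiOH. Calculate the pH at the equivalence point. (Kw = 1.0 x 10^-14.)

8.38

n(HCOOH) = 0.1569 x 0.03337 = 0.005236 mol; V(LiOH) at equivalence = 0.005236/0.3124 = 0.01676 L.
At equivalence all the acid is converted to HCOO-; total volume = 0.03337 + 0.01676 = 0.05013 L, so [HCOO-] = 0.005236/0.05013 = 0.1044 M.
Kb = Kw/Ka = 1.0e-14 / 1.8 x 10^-4 = 5.56e-11.
[OH^-] = sqrt(Kb x [HCOO-]) = sqrt(5.56e-11 x 0.1044) = 2.41e-6 M.
pOH = 5.62, so pH = 14.00 - 5.62 = 8.38.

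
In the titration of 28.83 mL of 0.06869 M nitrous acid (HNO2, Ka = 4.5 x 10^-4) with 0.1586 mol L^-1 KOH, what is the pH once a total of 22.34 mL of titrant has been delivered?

n(acid) = 0.06869 x 0.02883 = 0.001980 mol; n(KOH) added = 0.1586 x 0.02234 = 0.003543 mol.
Base is in excess by 0.003543 - 0.001980 = 0.001563 mol in a total volume of 0.05117 L.
[OH^-] = 0.001563/0.05117 = 0.03054 M, so pOH = 1.52 and pH = 14.00 - 1.52 = 12.48.

12.48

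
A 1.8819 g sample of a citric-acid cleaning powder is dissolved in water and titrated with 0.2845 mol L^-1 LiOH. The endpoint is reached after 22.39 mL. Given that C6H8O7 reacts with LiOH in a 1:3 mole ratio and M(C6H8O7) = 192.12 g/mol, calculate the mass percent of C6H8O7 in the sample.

n(LiOH) = 0.2845 x 0.02239 = 0.006370 mol.
n(C6H8O7) = 0.006370 / 3 = 0.002123 mol.
mass of C6H8O7 = 0.002123 x 192.12 = 0.4079 g.
% purity = 0.4079 / 1.8819 x 100 = 21.7%.

21.7%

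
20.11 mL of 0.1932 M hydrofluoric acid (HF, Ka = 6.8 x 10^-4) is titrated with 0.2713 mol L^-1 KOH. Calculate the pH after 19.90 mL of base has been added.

12.58

n(acid) = 0.1932 x 0.02011 = 0.003885 mol; n(KOH) added = 0.2713 x 0.01990 = 0.005399 mol.
Base is in excess by 0.005399 - 0.003885 = 0.001514 mol in a total volume of 0.04001 L.
[OH^-] = 0.001514/0.04001 = 0.03783 M, so pOH = 1.42 and pH = 14.00 - 1.42 = 12.58.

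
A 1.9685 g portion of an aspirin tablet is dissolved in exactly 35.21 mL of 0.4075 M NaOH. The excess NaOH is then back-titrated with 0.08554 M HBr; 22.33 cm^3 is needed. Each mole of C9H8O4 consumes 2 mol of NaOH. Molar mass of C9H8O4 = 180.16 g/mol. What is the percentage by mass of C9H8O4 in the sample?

Total n(NaOH) added = 0.4075 x 0.03521 = 0.01435 mol.
n(HBr) used = 0.08554 x 0.02233 = 0.001910 mol, which equals the excess n(NaOH).
So n(NaOH) consumed by the sample = 0.01435 - 0.001910 = 0.01244 mol.
n(C9H8O4) = 0.01244 / 2 = 0.006219 mol.
mass C9H8O4 = 0.006219 x 180.16 = 1.120 g, so %C9H8O4 = 1.120/1.9685 x 100 = 56.9%.

56.9%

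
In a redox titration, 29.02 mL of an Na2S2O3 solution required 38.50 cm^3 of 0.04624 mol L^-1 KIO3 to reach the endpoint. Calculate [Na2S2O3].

n(KIO3) = 0.04624 x 0.03850 = 0.001780 mol.
From the balanced equation, 1 mol KIO3 reacts with 6 mol Na2S2O3, so n(Na2S2O3) = 0.001780 x 6/1 = 0.01068 mol.
[Na2S2O3] = 0.01068 / 0.02902 L = 0.368 M.

0.368 M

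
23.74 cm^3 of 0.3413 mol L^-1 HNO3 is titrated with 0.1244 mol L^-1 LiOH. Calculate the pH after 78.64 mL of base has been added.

12.22

n(acid) = 0.3413 x 0.02374 = 0.008102 mol; n(LiOH) added = 0.1244 x 0.07864 = 0.009783 mol.
Base is in excess by 0.009783 - 0.008102 = 0.001680 mol in a total volume of 0.1024 L.
[OH^-] = 0.001680/0.1024 = 0.01641 M, so pOH = 1.78 and pH = 14.00 - 1.78 = 12.22.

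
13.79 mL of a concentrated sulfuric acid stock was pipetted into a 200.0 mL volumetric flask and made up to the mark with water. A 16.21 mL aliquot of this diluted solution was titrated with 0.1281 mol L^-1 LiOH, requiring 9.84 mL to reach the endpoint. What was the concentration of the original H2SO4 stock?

0.564 M

n(LiOH) = 0.1281 x 0.009840 = 0.001261 mol.
n(H2SO4) in the aliquot = 0.001261 x 1/2 = 0.0006303 mol.
[diluted H2SO4] = 0.0006303 / 0.01621 = 0.03888 M.
Dilution factor = 200.0/13.79 = 14.50, so [stock] = 0.03888 x 14.50 = 0.564 M.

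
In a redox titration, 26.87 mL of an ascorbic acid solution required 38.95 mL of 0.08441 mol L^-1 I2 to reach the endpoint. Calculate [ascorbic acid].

0.122 M

n(I2) = 0.08441 x 0.03895 = 0.003288 mol.
From the balanced equation, 1 mol I2 reacts with 1 mol ascorbic acid, so n(ascorbic acid) = 0.003288 x 1/1 = 0.003288 mol.
[ascorbic acid] = 0.003288 / 0.02687 L = 0.122 M.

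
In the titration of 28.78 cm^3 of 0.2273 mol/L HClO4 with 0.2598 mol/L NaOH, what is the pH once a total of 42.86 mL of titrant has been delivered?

12.81

n(acid) = 0.2273 x 0.02878 = 0.006542 mol; n(NaOH) added = 0.2598 x 0.04286 = 0.01114 mol.
Base is in excess by 0.01114 - 0.006542 = 0.004593 mol in a total volume of 0.07164 L.
[OH^-] = 0.004593/0.07164 = 0.06412 M, so pOH = 1.19 and pH = 14.00 - 1.19 = 12.81.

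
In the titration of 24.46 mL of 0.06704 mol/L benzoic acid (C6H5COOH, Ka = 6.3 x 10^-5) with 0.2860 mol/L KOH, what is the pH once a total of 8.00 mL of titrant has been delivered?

n(acid) = 0.06704 x 0.02446 = 0.001640 mol; n(KOH) added = 0.2860 x 0.008000 = 0.002288 mol.
Base is in excess by 0.002288 - 0.001640 = 0.0006482 mol in a total volume of 0.03246 L.
[OH^-] = 0.0006482/0.03246 = 0.01997 M, so pOH = 1.70 and pH = 14.00 - 1.70 = 12.30.

12.30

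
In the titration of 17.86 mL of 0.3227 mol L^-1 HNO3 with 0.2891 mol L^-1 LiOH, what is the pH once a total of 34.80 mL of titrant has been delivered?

n(acid) = 0.3227 x 0.01786 = 0.005763 mol; n(LiOH) added = 0.2891 x 0.03480 = 0.01006 mol.
Base is in excess by 0.01006 - 0.005763 = 0.004297 mol in a total volume of 0.05266 L.
[OH^-] = 0.004297/0.05266 = 0.08160 M, so pOH = 1.09 and pH = 14.00 - 1.09 = 12.91.

12.91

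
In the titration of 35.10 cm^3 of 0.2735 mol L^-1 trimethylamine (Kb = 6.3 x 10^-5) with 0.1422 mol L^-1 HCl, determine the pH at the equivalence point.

5.41

n((CH3)3N) = 0.2735 x 0.03510 = 0.009600 mol; V(HCl) at equivalence = 0.009600/0.1422 = 0.06751 L.
At equivalence the base is fully converted to (CH3)3NH+; total volume = 0.1026 L, so [(CH3)3NH+] = 0.009600/0.1026 = 0.09356 M.
Ka((CH3)3NH+) = Kw/Kb = 1.0e-14 / 6.3 x 10^-5 = 1.59e-10.
[H^+] = sqrt(Ka x [(CH3)3NH+]) = sqrt(1.59e-10 x 0.09356) = 3.85e-6 M.
pH = -log(3.85e-6) = 5.41.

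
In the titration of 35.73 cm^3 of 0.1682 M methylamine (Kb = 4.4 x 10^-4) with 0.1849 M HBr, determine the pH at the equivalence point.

n(CH3NH2) = 0.1682 x 0.03573 = 0.006010 mol; V(HBr) at equivalence = 0.006010/0.1849 = 0.03250 L.
At equivalence the base is fully converted to CH3NH3+; total volume = 0.06823 L, so [CH3NH3+] = 0.006010/0.06823 = 0.08808 M.
Ka(CH3NH3+) = Kw/Kb = 1.0e-14 / 4.4 x 10^-4 = 2.27e-11.
[H^+] = sqrt(Ka x [CH3NH3+]) = sqrt(2.27e-11 x 0.08808) = 1.41e-6 M.
pH = -log(1.41e-6) = 5.85.

5.85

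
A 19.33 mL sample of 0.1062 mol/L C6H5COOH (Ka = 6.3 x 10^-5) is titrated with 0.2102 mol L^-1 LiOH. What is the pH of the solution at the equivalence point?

n(C6H5COOH) = 0.1062 x 0.01933 = 0.002053 mol; V(LiOH) at equivalence = 0.002053/0.2102 = 0.009766 L.
At equivalence all the acid is converted to C6H5COO-; total volume = 0.01933 + 0.009766 = 0.02910 L, so [C6H5COO-] = 0.002053/0.02910 = 0.07055 M.
Kb = Kw/Ka = 1.0e-14 / 6.3 x 10^-5 = 1.59e-10.
[OH^-] = sqrt(Kb x [C6H5COO-]) = sqrt(1.59e-10 x 0.07055) = 3.35e-6 M.
pOH = 5.48, so pH = 14.00 - 5.48 = 8.52.

8.52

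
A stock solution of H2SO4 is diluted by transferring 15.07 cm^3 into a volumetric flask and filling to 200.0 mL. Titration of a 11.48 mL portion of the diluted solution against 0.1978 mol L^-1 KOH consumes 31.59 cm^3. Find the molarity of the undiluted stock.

3.61 M

n(KOH) = 0.1978 x 0.03159 = 0.006249 mol.
n(H2SO4) in the aliquot = 0.006249 x 1/2 = 0.003124 mol.
[diluted H2SO4] = 0.003124 / 0.01148 = 0.2721 M.
Dilution factor = 200.0/15.07 = 13.27, so [stock] = 0.2721 x 13.27 = 3.61 M.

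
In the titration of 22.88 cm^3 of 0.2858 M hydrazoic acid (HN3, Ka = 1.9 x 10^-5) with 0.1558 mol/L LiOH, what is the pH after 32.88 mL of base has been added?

Initial n(HN3) = 0.2858 x 0.02288 = 0.006539 mol.
n(LiOH) added = 0.1558 x 0.03288 = 0.005123 mol, converting that many moles of HN3 to N3-.
Remaining n(HN3) = 0.001416 mol; n(N3-) = 0.005123 mol.
By Henderson-Hasselbalch, pH = pKa + log([A^-]/[HA]) = 4.72 + log(0.005123/0.001416) = 4.72 + (+0.56) = 5.28.

5.28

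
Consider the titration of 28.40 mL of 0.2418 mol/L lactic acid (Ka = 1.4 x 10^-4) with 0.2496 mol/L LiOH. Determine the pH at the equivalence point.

8.47

n(HC3H5O3) = 0.2418 x 0.02840 = 0.006867 mol; V(LiOH) at equivalence = 0.006867/0.2496 = 0.02751 L.
At equivalence all the acid is converted to C3H5O3-; total volume = 0.02840 + 0.02751 = 0.05591 L, so [C3H5O3-] = 0.006867/0.05591 = 0.1228 M.
Kb = Kw/Ka = 1.0e-14 / 1.4 x 10^-4 = 7.14e-11.
[OH^-] = sqrt(Kb x [C3H5O3-]) = sqrt(7.14e-11 x 0.1228) = 2.96e-6 M.
pOH = 5.53, so pH = 14.00 - 5.53 = 8.47.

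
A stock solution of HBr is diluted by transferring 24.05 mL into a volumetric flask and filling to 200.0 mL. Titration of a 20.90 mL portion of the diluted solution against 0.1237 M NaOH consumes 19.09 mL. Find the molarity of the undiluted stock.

n(NaOH) = 0.1237 x 0.01909 = 0.002361 mol.
n(HBr) in the aliquot = 0.002361 mol.
[diluted HBr] = 0.002361 / 0.02090 = 0.1130 M.
Dilution factor = 200.0/24.05 = 8.316, so [stock] = 0.1130 x 8.316 = 0.940 M.

0.940 M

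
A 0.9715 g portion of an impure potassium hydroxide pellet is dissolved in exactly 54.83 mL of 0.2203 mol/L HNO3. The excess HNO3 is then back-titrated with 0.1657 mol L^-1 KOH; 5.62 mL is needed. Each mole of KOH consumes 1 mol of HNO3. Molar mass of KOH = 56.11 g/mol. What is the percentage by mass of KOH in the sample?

Total n(HNO3) added = 0.2203 x 0.05483 = 0.01208 mol.
n(KOH) used = 0.1657 x 0.005620 = 0.0009312 mol, which equals the excess n(HNO3).
So n(HNO3) consumed by the sample = 0.01208 - 0.0009312 = 0.01115 mol.
n(KOH) = 0.01115 / 1 = 0.01115 mol.
mass KOH = 0.01115 x 56.11 = 0.6255 g, so %KOH = 0.6255/0.9715 x 100 = 64.4%.

64.4%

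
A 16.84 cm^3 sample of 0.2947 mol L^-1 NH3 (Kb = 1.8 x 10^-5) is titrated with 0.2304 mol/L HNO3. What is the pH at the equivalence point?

n(NH3) = 0.2947 x 0.01684 = 0.004963 mol; V(HNO3) at equivalence = 0.004963/0.2304 = 0.02154 L.
At equivalence the base is fully converted to NH4+; total volume = 0.03838 L, so [NH4+] = 0.004963/0.03838 = 0.1293 M.
Ka(NH4+) = Kw/Kb = 1.0e-14 / 1.8 x 10^-5 = 5.56e-10.
[H^+] = sqrt(Ka x [NH4+]) = sqrt(5.56e-10 x 0.1293) = 8.48e-6 M.
pH = -log(8.48e-6) = 5.07.

5.07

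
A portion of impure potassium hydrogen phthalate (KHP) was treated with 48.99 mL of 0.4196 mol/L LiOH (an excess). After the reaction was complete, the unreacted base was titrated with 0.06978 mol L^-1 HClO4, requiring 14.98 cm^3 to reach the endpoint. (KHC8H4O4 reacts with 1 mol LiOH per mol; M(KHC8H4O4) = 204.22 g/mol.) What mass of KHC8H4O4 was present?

Total n(LiOH) added = 0.4196 x 0.04899 = 0.02056 mol.
n(HClO4) used = 0.06978 x 0.01498 = 0.001045 mol, which equals the excess n(LiOH).
So n(LiOH) consumed by the sample = 0.02056 - 0.001045 = 0.01951 mol.
n(KHC8H4O4) = 0.01951 / 1 = 0.01951 mol.
mass = 0.01951 mol x 204.22 g/mol = 3.98 g.

3.98 g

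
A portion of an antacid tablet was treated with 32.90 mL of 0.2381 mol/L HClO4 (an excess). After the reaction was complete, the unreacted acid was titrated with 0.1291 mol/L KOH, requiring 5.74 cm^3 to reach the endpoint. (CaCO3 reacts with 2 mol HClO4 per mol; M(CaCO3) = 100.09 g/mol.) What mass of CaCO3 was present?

Total n(HClO4) added = 0.2381 x 0.03290 = 0.007833 mol.
n(KOH) used = 0.1291 x 0.005740 = 0.0007410 mol, which equals the excess n(HClO4).
So n(HClO4) consumed by the sample = 0.007833 - 0.0007410 = 0.007092 mol.
n(CaCO3) = 0.007092 / 2 = 0.003546 mol.
mass = 0.003546 mol x 100.09 g/mol = 0.355 g.

0.355 g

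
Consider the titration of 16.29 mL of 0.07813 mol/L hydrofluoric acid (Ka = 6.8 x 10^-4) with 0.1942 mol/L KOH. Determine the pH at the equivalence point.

7.96

n(HF) = 0.07813 x 0.01629 = 0.001273 mol; V(KOH) at equivalence = 0.001273/0.1942 = 0.006554 L.
At equivalence all the acid is converted to F-; total volume = 0.01629 + 0.006554 = 0.02284 L, so [F-] = 0.001273/0.02284 = 0.05571 M.
Kb = Kw/Ka = 1.0e-14 / 6.8 x 10^-4 = 1.47e-11.
[OH^-] = sqrt(Kb x [F-]) = sqrt(1.47e-11 x 0.05571) = 9.05e-7 M.
pOH = 6.04, so pH = 14.00 - 6.04 = 7.96.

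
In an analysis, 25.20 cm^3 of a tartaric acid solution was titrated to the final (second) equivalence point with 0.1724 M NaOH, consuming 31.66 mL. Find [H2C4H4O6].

0.108 M

n(NaOH) = 0.1724 x 0.03166 = 0.005458 mol.
At the final (second) equivalence point, 2 mol OH^- react per mol H2C4H4O6, so n(H2C4H4O6) = 0.005458 / 2 = 0.002729 mol.
[H2C4H4O6] = 0.002729 / 0.02520 L = 0.108 M.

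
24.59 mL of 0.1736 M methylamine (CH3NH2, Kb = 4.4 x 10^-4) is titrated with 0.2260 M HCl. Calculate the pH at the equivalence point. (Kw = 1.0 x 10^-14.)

n(CH3NH2) = 0.1736 x 0.02459 = 0.004269 mol; V(HCl) at equivalence = 0.004269/0.2260 = 0.01889 L.
At equivalence the base is fully converted to CH3NH3+; total volume = 0.04348 L, so [CH3NH3+] = 0.004269/0.04348 = 0.09818 M.
Ka(CH3NH3+) = Kw/Kb = 1.0e-14 / 4.4 x 10^-4 = 2.27e-11.
[H^+] = sqrt(Ka x [CH3NH3+]) = sqrt(2.27e-11 x 0.09818) = 1.49e-6 M.
pH = -log(1.49e-6) = 5.83.

5.83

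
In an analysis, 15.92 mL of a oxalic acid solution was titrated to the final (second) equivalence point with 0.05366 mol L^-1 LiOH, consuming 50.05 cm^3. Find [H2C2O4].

0.0843 M

n(LiOH) = 0.05366 x 0.05005 = 0.002686 mol.
At the final (second) equivalence point, 2 mol OH^- react per mol H2C2O4, so n(H2C2O4) = 0.002686 / 2 = 0.001343 mol.
[H2C2O4] = 0.001343 / 0.01592 L = 0.0843 M.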